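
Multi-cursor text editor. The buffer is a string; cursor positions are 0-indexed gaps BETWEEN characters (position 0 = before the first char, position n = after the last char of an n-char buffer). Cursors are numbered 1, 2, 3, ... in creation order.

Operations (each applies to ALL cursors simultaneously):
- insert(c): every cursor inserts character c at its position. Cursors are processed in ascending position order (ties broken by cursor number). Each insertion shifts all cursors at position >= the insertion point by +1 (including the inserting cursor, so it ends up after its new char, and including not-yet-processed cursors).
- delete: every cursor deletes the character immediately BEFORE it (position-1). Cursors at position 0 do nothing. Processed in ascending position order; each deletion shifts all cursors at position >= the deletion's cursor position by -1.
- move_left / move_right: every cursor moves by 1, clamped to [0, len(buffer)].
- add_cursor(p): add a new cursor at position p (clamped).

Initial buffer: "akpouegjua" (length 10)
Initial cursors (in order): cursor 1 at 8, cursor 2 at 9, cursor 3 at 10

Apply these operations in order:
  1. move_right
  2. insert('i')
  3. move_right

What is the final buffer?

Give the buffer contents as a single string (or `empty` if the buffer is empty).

After op 1 (move_right): buffer="akpouegjua" (len 10), cursors c1@9 c2@10 c3@10, authorship ..........
After op 2 (insert('i')): buffer="akpouegjuiaii" (len 13), cursors c1@10 c2@13 c3@13, authorship .........1.23
After op 3 (move_right): buffer="akpouegjuiaii" (len 13), cursors c1@11 c2@13 c3@13, authorship .........1.23

Answer: akpouegjuiaii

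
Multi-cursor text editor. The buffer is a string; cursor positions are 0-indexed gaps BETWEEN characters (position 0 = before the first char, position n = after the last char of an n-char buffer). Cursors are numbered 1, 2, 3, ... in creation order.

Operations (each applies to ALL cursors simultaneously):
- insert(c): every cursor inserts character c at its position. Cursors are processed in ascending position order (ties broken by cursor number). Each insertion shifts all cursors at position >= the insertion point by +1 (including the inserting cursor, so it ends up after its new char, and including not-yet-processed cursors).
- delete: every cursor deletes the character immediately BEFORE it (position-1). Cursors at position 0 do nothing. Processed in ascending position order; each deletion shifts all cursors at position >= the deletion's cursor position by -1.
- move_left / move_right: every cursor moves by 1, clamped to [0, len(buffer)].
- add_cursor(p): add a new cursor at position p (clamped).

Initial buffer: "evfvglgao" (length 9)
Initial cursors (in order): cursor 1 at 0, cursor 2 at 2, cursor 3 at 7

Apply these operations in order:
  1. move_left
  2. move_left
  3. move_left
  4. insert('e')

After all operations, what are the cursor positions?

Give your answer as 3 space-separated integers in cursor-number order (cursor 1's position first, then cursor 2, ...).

After op 1 (move_left): buffer="evfvglgao" (len 9), cursors c1@0 c2@1 c3@6, authorship .........
After op 2 (move_left): buffer="evfvglgao" (len 9), cursors c1@0 c2@0 c3@5, authorship .........
After op 3 (move_left): buffer="evfvglgao" (len 9), cursors c1@0 c2@0 c3@4, authorship .........
After op 4 (insert('e')): buffer="eeevfveglgao" (len 12), cursors c1@2 c2@2 c3@7, authorship 12....3.....

Answer: 2 2 7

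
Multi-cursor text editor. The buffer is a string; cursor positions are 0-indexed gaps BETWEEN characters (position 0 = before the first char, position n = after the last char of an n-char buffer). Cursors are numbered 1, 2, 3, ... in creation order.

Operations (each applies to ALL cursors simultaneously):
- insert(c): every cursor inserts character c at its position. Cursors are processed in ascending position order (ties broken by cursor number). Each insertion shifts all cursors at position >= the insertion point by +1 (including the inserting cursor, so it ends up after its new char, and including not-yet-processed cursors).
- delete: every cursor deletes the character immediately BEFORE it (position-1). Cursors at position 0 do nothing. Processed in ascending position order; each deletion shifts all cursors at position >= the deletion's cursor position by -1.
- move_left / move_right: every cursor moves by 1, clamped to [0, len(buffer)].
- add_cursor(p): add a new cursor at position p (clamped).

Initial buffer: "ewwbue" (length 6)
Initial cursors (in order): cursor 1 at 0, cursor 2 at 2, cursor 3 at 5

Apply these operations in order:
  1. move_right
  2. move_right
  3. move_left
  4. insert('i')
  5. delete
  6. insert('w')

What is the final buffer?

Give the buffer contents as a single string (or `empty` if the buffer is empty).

Answer: ewwwwbuwe

Derivation:
After op 1 (move_right): buffer="ewwbue" (len 6), cursors c1@1 c2@3 c3@6, authorship ......
After op 2 (move_right): buffer="ewwbue" (len 6), cursors c1@2 c2@4 c3@6, authorship ......
After op 3 (move_left): buffer="ewwbue" (len 6), cursors c1@1 c2@3 c3@5, authorship ......
After op 4 (insert('i')): buffer="eiwwibuie" (len 9), cursors c1@2 c2@5 c3@8, authorship .1..2..3.
After op 5 (delete): buffer="ewwbue" (len 6), cursors c1@1 c2@3 c3@5, authorship ......
After op 6 (insert('w')): buffer="ewwwwbuwe" (len 9), cursors c1@2 c2@5 c3@8, authorship .1..2..3.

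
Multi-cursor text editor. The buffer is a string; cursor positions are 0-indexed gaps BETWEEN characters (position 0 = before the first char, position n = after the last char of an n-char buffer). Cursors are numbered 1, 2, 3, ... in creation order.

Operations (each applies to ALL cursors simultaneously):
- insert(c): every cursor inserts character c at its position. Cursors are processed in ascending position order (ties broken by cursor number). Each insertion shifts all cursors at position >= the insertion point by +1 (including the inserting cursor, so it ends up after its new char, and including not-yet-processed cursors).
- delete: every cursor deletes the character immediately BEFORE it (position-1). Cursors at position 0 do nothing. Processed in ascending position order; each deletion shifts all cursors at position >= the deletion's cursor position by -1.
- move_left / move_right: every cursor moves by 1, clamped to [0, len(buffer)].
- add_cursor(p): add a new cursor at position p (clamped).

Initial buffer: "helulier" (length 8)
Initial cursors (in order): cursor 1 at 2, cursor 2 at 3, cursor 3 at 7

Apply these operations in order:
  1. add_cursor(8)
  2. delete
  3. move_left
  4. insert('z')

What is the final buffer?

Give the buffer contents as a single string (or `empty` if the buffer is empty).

Answer: zzhulzzi

Derivation:
After op 1 (add_cursor(8)): buffer="helulier" (len 8), cursors c1@2 c2@3 c3@7 c4@8, authorship ........
After op 2 (delete): buffer="huli" (len 4), cursors c1@1 c2@1 c3@4 c4@4, authorship ....
After op 3 (move_left): buffer="huli" (len 4), cursors c1@0 c2@0 c3@3 c4@3, authorship ....
After op 4 (insert('z')): buffer="zzhulzzi" (len 8), cursors c1@2 c2@2 c3@7 c4@7, authorship 12...34.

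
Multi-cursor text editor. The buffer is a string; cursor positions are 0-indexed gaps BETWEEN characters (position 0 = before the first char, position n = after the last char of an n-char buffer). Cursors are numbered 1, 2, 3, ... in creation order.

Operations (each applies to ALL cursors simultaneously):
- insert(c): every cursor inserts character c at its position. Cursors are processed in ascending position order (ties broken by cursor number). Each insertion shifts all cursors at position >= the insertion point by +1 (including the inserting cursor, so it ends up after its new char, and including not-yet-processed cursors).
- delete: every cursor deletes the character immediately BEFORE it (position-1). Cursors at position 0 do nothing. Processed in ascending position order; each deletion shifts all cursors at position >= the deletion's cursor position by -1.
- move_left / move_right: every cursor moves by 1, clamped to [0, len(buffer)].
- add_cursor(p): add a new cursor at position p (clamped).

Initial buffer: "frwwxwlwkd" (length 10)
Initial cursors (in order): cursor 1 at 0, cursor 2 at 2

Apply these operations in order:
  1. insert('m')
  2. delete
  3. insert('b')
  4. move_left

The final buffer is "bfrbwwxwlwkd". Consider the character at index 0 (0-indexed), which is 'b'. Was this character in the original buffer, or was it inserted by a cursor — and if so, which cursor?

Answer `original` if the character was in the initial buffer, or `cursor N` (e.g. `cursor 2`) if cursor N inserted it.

After op 1 (insert('m')): buffer="mfrmwwxwlwkd" (len 12), cursors c1@1 c2@4, authorship 1..2........
After op 2 (delete): buffer="frwwxwlwkd" (len 10), cursors c1@0 c2@2, authorship ..........
After op 3 (insert('b')): buffer="bfrbwwxwlwkd" (len 12), cursors c1@1 c2@4, authorship 1..2........
After op 4 (move_left): buffer="bfrbwwxwlwkd" (len 12), cursors c1@0 c2@3, authorship 1..2........
Authorship (.=original, N=cursor N): 1 . . 2 . . . . . . . .
Index 0: author = 1

Answer: cursor 1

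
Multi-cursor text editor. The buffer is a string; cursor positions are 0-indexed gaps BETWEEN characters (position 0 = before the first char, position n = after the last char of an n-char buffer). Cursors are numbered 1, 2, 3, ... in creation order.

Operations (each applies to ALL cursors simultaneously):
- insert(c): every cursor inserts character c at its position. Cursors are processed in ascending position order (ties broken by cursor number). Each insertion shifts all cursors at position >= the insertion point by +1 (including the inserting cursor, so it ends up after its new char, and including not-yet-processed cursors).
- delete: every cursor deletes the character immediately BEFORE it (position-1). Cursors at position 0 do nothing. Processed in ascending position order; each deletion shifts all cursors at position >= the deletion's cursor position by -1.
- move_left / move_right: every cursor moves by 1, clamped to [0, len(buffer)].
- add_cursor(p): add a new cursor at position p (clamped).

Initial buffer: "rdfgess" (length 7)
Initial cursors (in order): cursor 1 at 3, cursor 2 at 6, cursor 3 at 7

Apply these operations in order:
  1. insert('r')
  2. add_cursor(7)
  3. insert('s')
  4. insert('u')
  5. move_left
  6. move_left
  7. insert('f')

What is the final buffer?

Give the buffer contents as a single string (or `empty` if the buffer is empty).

After op 1 (insert('r')): buffer="rdfrgesrsr" (len 10), cursors c1@4 c2@8 c3@10, authorship ...1...2.3
After op 2 (add_cursor(7)): buffer="rdfrgesrsr" (len 10), cursors c1@4 c4@7 c2@8 c3@10, authorship ...1...2.3
After op 3 (insert('s')): buffer="rdfrsgessrssrs" (len 14), cursors c1@5 c4@9 c2@11 c3@14, authorship ...11...422.33
After op 4 (insert('u')): buffer="rdfrsugessursusrsu" (len 18), cursors c1@6 c4@11 c2@14 c3@18, authorship ...111...44222.333
After op 5 (move_left): buffer="rdfrsugessursusrsu" (len 18), cursors c1@5 c4@10 c2@13 c3@17, authorship ...111...44222.333
After op 6 (move_left): buffer="rdfrsugessursusrsu" (len 18), cursors c1@4 c4@9 c2@12 c3@16, authorship ...111...44222.333
After op 7 (insert('f')): buffer="rdfrfsugesfsurfsusrfsu" (len 22), cursors c1@5 c4@11 c2@15 c3@20, authorship ...1111...4442222.3333

Answer: rdfrfsugesfsurfsusrfsu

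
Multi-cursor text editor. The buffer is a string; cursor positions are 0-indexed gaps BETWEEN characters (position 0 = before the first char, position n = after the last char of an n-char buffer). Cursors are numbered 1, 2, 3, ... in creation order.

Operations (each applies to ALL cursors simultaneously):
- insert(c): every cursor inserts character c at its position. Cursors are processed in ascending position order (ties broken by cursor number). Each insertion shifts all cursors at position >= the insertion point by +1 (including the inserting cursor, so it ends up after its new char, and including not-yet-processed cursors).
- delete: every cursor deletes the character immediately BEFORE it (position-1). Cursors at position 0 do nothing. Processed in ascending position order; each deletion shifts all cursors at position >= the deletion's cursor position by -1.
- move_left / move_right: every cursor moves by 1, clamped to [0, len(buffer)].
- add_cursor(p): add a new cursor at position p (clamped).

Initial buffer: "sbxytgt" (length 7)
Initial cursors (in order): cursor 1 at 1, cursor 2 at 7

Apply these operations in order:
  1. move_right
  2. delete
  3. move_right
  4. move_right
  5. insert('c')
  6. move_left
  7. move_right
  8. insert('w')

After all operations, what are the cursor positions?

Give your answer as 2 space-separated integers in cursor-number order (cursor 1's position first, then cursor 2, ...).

After op 1 (move_right): buffer="sbxytgt" (len 7), cursors c1@2 c2@7, authorship .......
After op 2 (delete): buffer="sxytg" (len 5), cursors c1@1 c2@5, authorship .....
After op 3 (move_right): buffer="sxytg" (len 5), cursors c1@2 c2@5, authorship .....
After op 4 (move_right): buffer="sxytg" (len 5), cursors c1@3 c2@5, authorship .....
After op 5 (insert('c')): buffer="sxyctgc" (len 7), cursors c1@4 c2@7, authorship ...1..2
After op 6 (move_left): buffer="sxyctgc" (len 7), cursors c1@3 c2@6, authorship ...1..2
After op 7 (move_right): buffer="sxyctgc" (len 7), cursors c1@4 c2@7, authorship ...1..2
After op 8 (insert('w')): buffer="sxycwtgcw" (len 9), cursors c1@5 c2@9, authorship ...11..22

Answer: 5 9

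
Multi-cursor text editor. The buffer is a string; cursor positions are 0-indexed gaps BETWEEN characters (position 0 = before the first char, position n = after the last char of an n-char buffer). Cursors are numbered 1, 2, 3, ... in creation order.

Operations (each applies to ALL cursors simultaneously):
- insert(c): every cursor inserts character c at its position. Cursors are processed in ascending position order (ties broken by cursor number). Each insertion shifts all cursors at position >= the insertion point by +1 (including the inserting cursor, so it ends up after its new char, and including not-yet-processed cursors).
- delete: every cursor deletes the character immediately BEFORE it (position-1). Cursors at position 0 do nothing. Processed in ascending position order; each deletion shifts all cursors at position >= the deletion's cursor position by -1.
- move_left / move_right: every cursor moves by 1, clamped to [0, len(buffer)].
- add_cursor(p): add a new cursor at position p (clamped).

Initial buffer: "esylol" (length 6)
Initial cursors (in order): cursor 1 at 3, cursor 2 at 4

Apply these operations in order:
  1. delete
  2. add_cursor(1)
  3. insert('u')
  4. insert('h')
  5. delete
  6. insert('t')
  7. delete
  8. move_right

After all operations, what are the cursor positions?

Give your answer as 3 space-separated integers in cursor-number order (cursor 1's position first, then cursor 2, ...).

After op 1 (delete): buffer="esol" (len 4), cursors c1@2 c2@2, authorship ....
After op 2 (add_cursor(1)): buffer="esol" (len 4), cursors c3@1 c1@2 c2@2, authorship ....
After op 3 (insert('u')): buffer="eusuuol" (len 7), cursors c3@2 c1@5 c2@5, authorship .3.12..
After op 4 (insert('h')): buffer="euhsuuhhol" (len 10), cursors c3@3 c1@8 c2@8, authorship .33.1212..
After op 5 (delete): buffer="eusuuol" (len 7), cursors c3@2 c1@5 c2@5, authorship .3.12..
After op 6 (insert('t')): buffer="eutsuuttol" (len 10), cursors c3@3 c1@8 c2@8, authorship .33.1212..
After op 7 (delete): buffer="eusuuol" (len 7), cursors c3@2 c1@5 c2@5, authorship .3.12..
After op 8 (move_right): buffer="eusuuol" (len 7), cursors c3@3 c1@6 c2@6, authorship .3.12..

Answer: 6 6 3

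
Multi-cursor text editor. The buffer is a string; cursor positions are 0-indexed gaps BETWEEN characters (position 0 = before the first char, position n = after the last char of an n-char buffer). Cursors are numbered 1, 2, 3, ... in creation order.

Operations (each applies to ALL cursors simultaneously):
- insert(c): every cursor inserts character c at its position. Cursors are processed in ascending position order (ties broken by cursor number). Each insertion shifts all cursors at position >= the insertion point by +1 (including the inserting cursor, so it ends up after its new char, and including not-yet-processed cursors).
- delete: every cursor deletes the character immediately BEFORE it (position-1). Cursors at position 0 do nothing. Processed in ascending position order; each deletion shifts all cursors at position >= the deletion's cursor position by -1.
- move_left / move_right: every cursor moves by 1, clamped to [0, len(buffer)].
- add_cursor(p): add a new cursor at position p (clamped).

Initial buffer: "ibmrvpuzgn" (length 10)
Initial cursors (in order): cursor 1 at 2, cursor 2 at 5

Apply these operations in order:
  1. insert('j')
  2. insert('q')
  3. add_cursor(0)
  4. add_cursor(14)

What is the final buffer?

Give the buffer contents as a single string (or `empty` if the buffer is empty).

After op 1 (insert('j')): buffer="ibjmrvjpuzgn" (len 12), cursors c1@3 c2@7, authorship ..1...2.....
After op 2 (insert('q')): buffer="ibjqmrvjqpuzgn" (len 14), cursors c1@4 c2@9, authorship ..11...22.....
After op 3 (add_cursor(0)): buffer="ibjqmrvjqpuzgn" (len 14), cursors c3@0 c1@4 c2@9, authorship ..11...22.....
After op 4 (add_cursor(14)): buffer="ibjqmrvjqpuzgn" (len 14), cursors c3@0 c1@4 c2@9 c4@14, authorship ..11...22.....

Answer: ibjqmrvjqpuzgn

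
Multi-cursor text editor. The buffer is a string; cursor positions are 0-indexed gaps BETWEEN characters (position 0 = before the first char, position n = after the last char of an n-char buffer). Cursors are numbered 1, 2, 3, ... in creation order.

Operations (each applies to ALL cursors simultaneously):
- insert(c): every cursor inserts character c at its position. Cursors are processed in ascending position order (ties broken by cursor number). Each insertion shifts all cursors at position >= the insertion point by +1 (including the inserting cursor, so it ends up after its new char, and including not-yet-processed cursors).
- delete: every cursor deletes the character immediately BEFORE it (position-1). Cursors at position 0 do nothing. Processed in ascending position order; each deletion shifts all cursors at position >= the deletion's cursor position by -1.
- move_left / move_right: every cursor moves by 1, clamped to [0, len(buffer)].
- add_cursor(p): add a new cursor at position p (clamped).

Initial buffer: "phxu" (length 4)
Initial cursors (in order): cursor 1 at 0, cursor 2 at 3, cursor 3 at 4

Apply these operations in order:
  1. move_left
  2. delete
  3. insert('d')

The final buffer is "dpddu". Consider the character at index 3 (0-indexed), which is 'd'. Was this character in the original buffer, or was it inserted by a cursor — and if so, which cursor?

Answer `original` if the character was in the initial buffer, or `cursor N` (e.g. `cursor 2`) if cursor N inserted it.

After op 1 (move_left): buffer="phxu" (len 4), cursors c1@0 c2@2 c3@3, authorship ....
After op 2 (delete): buffer="pu" (len 2), cursors c1@0 c2@1 c3@1, authorship ..
After op 3 (insert('d')): buffer="dpddu" (len 5), cursors c1@1 c2@4 c3@4, authorship 1.23.
Authorship (.=original, N=cursor N): 1 . 2 3 .
Index 3: author = 3

Answer: cursor 3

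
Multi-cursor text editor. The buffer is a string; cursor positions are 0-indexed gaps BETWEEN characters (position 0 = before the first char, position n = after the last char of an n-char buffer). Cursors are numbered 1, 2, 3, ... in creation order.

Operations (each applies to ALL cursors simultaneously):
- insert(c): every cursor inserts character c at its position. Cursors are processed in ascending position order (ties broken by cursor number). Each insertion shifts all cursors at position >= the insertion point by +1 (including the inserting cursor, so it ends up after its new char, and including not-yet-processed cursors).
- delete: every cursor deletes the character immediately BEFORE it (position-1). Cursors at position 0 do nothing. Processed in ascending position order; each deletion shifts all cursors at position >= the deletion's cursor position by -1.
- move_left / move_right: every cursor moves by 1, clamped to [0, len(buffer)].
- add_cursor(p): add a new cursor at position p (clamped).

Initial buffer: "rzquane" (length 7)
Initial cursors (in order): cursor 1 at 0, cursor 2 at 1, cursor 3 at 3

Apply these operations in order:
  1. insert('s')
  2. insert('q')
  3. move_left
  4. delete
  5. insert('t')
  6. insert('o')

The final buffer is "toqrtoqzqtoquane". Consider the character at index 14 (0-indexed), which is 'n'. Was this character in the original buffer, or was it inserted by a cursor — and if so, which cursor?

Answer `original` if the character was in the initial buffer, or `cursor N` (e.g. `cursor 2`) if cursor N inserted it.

After op 1 (insert('s')): buffer="srszqsuane" (len 10), cursors c1@1 c2@3 c3@6, authorship 1.2..3....
After op 2 (insert('q')): buffer="sqrsqzqsquane" (len 13), cursors c1@2 c2@5 c3@9, authorship 11.22..33....
After op 3 (move_left): buffer="sqrsqzqsquane" (len 13), cursors c1@1 c2@4 c3@8, authorship 11.22..33....
After op 4 (delete): buffer="qrqzqquane" (len 10), cursors c1@0 c2@2 c3@5, authorship 1.2..3....
After op 5 (insert('t')): buffer="tqrtqzqtquane" (len 13), cursors c1@1 c2@4 c3@8, authorship 11.22..33....
After op 6 (insert('o')): buffer="toqrtoqzqtoquane" (len 16), cursors c1@2 c2@6 c3@11, authorship 111.222..333....
Authorship (.=original, N=cursor N): 1 1 1 . 2 2 2 . . 3 3 3 . . . .
Index 14: author = original

Answer: original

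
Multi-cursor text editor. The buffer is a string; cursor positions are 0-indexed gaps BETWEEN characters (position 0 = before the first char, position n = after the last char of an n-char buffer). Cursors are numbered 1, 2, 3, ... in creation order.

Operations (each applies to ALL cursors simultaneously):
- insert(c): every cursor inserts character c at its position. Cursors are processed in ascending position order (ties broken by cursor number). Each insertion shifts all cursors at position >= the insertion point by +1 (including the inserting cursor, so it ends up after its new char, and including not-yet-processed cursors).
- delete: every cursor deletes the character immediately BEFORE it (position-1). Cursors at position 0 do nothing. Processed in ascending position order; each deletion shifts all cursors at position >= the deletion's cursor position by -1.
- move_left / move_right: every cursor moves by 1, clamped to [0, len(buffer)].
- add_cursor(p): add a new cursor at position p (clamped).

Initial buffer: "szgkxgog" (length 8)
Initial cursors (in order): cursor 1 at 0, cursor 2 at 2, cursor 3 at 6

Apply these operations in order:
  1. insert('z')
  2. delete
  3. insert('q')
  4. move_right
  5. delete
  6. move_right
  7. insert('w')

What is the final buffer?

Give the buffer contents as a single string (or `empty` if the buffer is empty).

After op 1 (insert('z')): buffer="zszzgkxgzog" (len 11), cursors c1@1 c2@4 c3@9, authorship 1..2....3..
After op 2 (delete): buffer="szgkxgog" (len 8), cursors c1@0 c2@2 c3@6, authorship ........
After op 3 (insert('q')): buffer="qszqgkxgqog" (len 11), cursors c1@1 c2@4 c3@9, authorship 1..2....3..
After op 4 (move_right): buffer="qszqgkxgqog" (len 11), cursors c1@2 c2@5 c3@10, authorship 1..2....3..
After op 5 (delete): buffer="qzqkxgqg" (len 8), cursors c1@1 c2@3 c3@7, authorship 1.2...3.
After op 6 (move_right): buffer="qzqkxgqg" (len 8), cursors c1@2 c2@4 c3@8, authorship 1.2...3.
After op 7 (insert('w')): buffer="qzwqkwxgqgw" (len 11), cursors c1@3 c2@6 c3@11, authorship 1.12.2..3.3

Answer: qzwqkwxgqgw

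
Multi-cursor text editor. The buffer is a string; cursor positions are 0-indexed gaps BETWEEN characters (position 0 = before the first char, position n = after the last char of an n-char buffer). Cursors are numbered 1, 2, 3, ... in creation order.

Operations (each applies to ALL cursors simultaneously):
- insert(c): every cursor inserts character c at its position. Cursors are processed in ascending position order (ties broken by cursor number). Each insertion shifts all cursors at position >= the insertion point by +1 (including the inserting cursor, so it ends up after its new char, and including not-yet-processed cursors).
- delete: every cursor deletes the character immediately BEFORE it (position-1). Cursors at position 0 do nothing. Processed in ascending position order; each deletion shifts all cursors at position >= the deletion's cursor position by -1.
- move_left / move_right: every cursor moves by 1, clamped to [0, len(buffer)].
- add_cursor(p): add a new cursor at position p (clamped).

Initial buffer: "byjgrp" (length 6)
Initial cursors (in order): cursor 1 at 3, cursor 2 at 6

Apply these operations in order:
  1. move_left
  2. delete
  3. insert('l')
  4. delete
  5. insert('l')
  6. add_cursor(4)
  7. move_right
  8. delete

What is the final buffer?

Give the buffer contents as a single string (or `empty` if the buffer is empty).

Answer: blg

Derivation:
After op 1 (move_left): buffer="byjgrp" (len 6), cursors c1@2 c2@5, authorship ......
After op 2 (delete): buffer="bjgp" (len 4), cursors c1@1 c2@3, authorship ....
After op 3 (insert('l')): buffer="bljglp" (len 6), cursors c1@2 c2@5, authorship .1..2.
After op 4 (delete): buffer="bjgp" (len 4), cursors c1@1 c2@3, authorship ....
After op 5 (insert('l')): buffer="bljglp" (len 6), cursors c1@2 c2@5, authorship .1..2.
After op 6 (add_cursor(4)): buffer="bljglp" (len 6), cursors c1@2 c3@4 c2@5, authorship .1..2.
After op 7 (move_right): buffer="bljglp" (len 6), cursors c1@3 c3@5 c2@6, authorship .1..2.
After op 8 (delete): buffer="blg" (len 3), cursors c1@2 c2@3 c3@3, authorship .1.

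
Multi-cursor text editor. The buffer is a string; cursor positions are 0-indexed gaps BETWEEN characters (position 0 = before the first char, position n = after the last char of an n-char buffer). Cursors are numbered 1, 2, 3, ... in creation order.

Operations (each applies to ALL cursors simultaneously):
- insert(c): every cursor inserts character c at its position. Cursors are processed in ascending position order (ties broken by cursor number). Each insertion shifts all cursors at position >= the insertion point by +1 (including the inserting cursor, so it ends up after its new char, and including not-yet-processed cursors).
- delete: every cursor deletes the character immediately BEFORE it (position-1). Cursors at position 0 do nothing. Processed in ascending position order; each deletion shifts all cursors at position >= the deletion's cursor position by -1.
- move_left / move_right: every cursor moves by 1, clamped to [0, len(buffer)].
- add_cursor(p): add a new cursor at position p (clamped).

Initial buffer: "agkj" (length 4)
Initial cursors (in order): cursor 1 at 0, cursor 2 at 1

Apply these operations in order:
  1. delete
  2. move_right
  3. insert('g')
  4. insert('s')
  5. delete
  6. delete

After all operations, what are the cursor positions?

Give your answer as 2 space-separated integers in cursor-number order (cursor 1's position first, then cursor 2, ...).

After op 1 (delete): buffer="gkj" (len 3), cursors c1@0 c2@0, authorship ...
After op 2 (move_right): buffer="gkj" (len 3), cursors c1@1 c2@1, authorship ...
After op 3 (insert('g')): buffer="gggkj" (len 5), cursors c1@3 c2@3, authorship .12..
After op 4 (insert('s')): buffer="gggsskj" (len 7), cursors c1@5 c2@5, authorship .1212..
After op 5 (delete): buffer="gggkj" (len 5), cursors c1@3 c2@3, authorship .12..
After op 6 (delete): buffer="gkj" (len 3), cursors c1@1 c2@1, authorship ...

Answer: 1 1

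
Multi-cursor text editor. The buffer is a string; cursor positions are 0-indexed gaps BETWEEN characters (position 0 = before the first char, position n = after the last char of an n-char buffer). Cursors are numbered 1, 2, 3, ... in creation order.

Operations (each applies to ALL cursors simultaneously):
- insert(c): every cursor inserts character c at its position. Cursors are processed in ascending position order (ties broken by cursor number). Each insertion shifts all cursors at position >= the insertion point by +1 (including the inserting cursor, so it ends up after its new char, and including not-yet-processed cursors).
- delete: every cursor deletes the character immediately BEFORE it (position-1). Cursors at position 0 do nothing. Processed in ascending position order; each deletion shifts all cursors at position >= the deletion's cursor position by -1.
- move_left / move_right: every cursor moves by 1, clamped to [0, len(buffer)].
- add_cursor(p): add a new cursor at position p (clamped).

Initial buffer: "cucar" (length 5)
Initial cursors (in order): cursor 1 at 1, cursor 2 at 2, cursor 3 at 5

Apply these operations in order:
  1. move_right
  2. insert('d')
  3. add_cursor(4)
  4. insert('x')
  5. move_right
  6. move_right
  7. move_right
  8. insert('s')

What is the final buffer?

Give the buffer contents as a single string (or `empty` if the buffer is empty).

After op 1 (move_right): buffer="cucar" (len 5), cursors c1@2 c2@3 c3@5, authorship .....
After op 2 (insert('d')): buffer="cudcdard" (len 8), cursors c1@3 c2@5 c3@8, authorship ..1.2..3
After op 3 (add_cursor(4)): buffer="cudcdard" (len 8), cursors c1@3 c4@4 c2@5 c3@8, authorship ..1.2..3
After op 4 (insert('x')): buffer="cudxcxdxardx" (len 12), cursors c1@4 c4@6 c2@8 c3@12, authorship ..11.422..33
After op 5 (move_right): buffer="cudxcxdxardx" (len 12), cursors c1@5 c4@7 c2@9 c3@12, authorship ..11.422..33
After op 6 (move_right): buffer="cudxcxdxardx" (len 12), cursors c1@6 c4@8 c2@10 c3@12, authorship ..11.422..33
After op 7 (move_right): buffer="cudxcxdxardx" (len 12), cursors c1@7 c4@9 c2@11 c3@12, authorship ..11.422..33
After op 8 (insert('s')): buffer="cudxcxdsxasrdsxs" (len 16), cursors c1@8 c4@11 c2@14 c3@16, authorship ..11.4212.4.3233

Answer: cudxcxdsxasrdsxs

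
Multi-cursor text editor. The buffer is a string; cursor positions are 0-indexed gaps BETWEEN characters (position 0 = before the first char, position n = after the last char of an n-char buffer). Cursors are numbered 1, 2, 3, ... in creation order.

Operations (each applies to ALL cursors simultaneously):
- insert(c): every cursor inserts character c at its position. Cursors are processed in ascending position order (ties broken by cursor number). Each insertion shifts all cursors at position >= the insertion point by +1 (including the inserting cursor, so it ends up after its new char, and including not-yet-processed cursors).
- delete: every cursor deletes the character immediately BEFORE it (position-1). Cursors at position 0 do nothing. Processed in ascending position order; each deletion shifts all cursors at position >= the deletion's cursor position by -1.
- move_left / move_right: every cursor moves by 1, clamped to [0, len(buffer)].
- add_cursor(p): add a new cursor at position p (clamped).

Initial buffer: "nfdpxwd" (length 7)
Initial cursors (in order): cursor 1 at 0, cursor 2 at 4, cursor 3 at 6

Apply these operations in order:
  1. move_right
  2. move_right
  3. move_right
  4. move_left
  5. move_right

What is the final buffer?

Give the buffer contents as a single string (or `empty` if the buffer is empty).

After op 1 (move_right): buffer="nfdpxwd" (len 7), cursors c1@1 c2@5 c3@7, authorship .......
After op 2 (move_right): buffer="nfdpxwd" (len 7), cursors c1@2 c2@6 c3@7, authorship .......
After op 3 (move_right): buffer="nfdpxwd" (len 7), cursors c1@3 c2@7 c3@7, authorship .......
After op 4 (move_left): buffer="nfdpxwd" (len 7), cursors c1@2 c2@6 c3@6, authorship .......
After op 5 (move_right): buffer="nfdpxwd" (len 7), cursors c1@3 c2@7 c3@7, authorship .......

Answer: nfdpxwd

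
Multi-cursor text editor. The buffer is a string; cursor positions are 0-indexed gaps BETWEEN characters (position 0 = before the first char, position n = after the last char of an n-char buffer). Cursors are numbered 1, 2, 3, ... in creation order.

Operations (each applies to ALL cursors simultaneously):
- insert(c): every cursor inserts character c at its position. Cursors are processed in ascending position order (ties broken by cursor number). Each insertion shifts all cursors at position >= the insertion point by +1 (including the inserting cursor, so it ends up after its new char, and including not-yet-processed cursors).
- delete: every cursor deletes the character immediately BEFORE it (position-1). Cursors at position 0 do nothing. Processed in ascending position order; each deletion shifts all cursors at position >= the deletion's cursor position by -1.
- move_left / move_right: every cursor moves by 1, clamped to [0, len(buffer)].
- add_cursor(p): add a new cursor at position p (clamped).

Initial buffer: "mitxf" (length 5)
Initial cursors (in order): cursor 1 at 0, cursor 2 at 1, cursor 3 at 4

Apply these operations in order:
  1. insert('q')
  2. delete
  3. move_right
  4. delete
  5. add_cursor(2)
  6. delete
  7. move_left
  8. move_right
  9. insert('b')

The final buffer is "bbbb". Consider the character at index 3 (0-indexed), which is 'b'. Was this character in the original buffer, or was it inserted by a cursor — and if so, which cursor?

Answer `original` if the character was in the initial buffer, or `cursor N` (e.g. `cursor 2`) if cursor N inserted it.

After op 1 (insert('q')): buffer="qmqitxqf" (len 8), cursors c1@1 c2@3 c3@7, authorship 1.2...3.
After op 2 (delete): buffer="mitxf" (len 5), cursors c1@0 c2@1 c3@4, authorship .....
After op 3 (move_right): buffer="mitxf" (len 5), cursors c1@1 c2@2 c3@5, authorship .....
After op 4 (delete): buffer="tx" (len 2), cursors c1@0 c2@0 c3@2, authorship ..
After op 5 (add_cursor(2)): buffer="tx" (len 2), cursors c1@0 c2@0 c3@2 c4@2, authorship ..
After op 6 (delete): buffer="" (len 0), cursors c1@0 c2@0 c3@0 c4@0, authorship 
After op 7 (move_left): buffer="" (len 0), cursors c1@0 c2@0 c3@0 c4@0, authorship 
After op 8 (move_right): buffer="" (len 0), cursors c1@0 c2@0 c3@0 c4@0, authorship 
After op 9 (insert('b')): buffer="bbbb" (len 4), cursors c1@4 c2@4 c3@4 c4@4, authorship 1234
Authorship (.=original, N=cursor N): 1 2 3 4
Index 3: author = 4

Answer: cursor 4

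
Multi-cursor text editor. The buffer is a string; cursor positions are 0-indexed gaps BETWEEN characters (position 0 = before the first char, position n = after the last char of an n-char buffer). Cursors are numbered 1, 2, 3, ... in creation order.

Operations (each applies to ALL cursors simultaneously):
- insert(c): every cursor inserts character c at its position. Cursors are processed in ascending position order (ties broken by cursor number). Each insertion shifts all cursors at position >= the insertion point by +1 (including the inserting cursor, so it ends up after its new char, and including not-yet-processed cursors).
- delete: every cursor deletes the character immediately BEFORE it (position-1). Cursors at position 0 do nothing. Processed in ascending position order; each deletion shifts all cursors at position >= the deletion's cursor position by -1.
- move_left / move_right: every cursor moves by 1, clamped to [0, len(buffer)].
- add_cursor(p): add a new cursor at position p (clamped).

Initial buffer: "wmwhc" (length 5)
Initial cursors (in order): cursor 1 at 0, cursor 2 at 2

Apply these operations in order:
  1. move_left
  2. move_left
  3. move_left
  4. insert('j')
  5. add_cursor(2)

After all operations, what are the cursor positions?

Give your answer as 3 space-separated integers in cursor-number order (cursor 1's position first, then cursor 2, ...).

Answer: 2 2 2

Derivation:
After op 1 (move_left): buffer="wmwhc" (len 5), cursors c1@0 c2@1, authorship .....
After op 2 (move_left): buffer="wmwhc" (len 5), cursors c1@0 c2@0, authorship .....
After op 3 (move_left): buffer="wmwhc" (len 5), cursors c1@0 c2@0, authorship .....
After op 4 (insert('j')): buffer="jjwmwhc" (len 7), cursors c1@2 c2@2, authorship 12.....
After op 5 (add_cursor(2)): buffer="jjwmwhc" (len 7), cursors c1@2 c2@2 c3@2, authorship 12.....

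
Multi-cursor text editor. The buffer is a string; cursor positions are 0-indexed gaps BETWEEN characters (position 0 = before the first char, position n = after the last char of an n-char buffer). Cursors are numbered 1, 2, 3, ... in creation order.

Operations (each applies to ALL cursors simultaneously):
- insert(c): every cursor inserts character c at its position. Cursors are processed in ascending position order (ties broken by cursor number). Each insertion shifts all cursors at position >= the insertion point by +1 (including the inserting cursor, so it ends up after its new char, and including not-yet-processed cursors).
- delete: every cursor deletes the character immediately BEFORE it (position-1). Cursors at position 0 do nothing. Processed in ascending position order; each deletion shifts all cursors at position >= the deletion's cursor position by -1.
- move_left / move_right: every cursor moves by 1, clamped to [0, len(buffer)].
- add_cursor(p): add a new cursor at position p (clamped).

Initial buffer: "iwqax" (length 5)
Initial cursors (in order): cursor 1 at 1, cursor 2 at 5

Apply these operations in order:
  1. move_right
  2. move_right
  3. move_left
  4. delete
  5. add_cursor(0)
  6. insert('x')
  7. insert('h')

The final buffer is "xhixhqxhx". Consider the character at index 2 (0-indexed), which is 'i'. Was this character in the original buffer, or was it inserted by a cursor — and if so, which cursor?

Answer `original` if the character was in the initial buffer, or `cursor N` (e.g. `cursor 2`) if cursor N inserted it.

Answer: original

Derivation:
After op 1 (move_right): buffer="iwqax" (len 5), cursors c1@2 c2@5, authorship .....
After op 2 (move_right): buffer="iwqax" (len 5), cursors c1@3 c2@5, authorship .....
After op 3 (move_left): buffer="iwqax" (len 5), cursors c1@2 c2@4, authorship .....
After op 4 (delete): buffer="iqx" (len 3), cursors c1@1 c2@2, authorship ...
After op 5 (add_cursor(0)): buffer="iqx" (len 3), cursors c3@0 c1@1 c2@2, authorship ...
After op 6 (insert('x')): buffer="xixqxx" (len 6), cursors c3@1 c1@3 c2@5, authorship 3.1.2.
After op 7 (insert('h')): buffer="xhixhqxhx" (len 9), cursors c3@2 c1@5 c2@8, authorship 33.11.22.
Authorship (.=original, N=cursor N): 3 3 . 1 1 . 2 2 .
Index 2: author = original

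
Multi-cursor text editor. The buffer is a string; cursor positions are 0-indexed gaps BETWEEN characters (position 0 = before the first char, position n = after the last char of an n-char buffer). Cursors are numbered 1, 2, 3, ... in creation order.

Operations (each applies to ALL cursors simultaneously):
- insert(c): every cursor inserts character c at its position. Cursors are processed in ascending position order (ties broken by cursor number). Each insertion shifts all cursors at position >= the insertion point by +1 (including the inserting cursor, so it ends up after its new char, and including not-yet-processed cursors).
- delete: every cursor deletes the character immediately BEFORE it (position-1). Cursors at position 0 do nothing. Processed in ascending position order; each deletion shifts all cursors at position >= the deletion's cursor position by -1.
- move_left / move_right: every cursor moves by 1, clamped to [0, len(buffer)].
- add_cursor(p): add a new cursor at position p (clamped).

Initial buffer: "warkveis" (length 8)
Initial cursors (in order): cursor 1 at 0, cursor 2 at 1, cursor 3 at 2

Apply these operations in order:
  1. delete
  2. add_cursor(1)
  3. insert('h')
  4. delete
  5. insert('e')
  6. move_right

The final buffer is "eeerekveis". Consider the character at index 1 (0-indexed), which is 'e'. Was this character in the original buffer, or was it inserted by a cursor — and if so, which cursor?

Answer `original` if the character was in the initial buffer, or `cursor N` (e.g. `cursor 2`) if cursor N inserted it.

Answer: cursor 2

Derivation:
After op 1 (delete): buffer="rkveis" (len 6), cursors c1@0 c2@0 c3@0, authorship ......
After op 2 (add_cursor(1)): buffer="rkveis" (len 6), cursors c1@0 c2@0 c3@0 c4@1, authorship ......
After op 3 (insert('h')): buffer="hhhrhkveis" (len 10), cursors c1@3 c2@3 c3@3 c4@5, authorship 123.4.....
After op 4 (delete): buffer="rkveis" (len 6), cursors c1@0 c2@0 c3@0 c4@1, authorship ......
After op 5 (insert('e')): buffer="eeerekveis" (len 10), cursors c1@3 c2@3 c3@3 c4@5, authorship 123.4.....
After op 6 (move_right): buffer="eeerekveis" (len 10), cursors c1@4 c2@4 c3@4 c4@6, authorship 123.4.....
Authorship (.=original, N=cursor N): 1 2 3 . 4 . . . . .
Index 1: author = 2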